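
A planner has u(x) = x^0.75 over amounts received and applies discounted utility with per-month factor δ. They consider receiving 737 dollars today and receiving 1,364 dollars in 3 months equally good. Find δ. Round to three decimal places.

Equating discounted utilities: u(737) = δ^3·u(1364) ⇒ δ^3 = u(737)/u(1364).
Since u(x) = x^0.75, δ^3 = (737/1364)^0.75 = 0.54032^0.75 = 0.63022.
Taking the cube root: δ = 0.63022^(1/3) ≈ 0.857.

δ ≈ 0.857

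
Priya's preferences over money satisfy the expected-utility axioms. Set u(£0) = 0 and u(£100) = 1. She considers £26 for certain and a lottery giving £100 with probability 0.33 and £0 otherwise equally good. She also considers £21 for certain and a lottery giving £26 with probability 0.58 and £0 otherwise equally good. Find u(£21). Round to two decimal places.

From the first indifference, u(£26) = 0.33·u(£100) + 0.67·u(£0) = 0.33·1 + 0.67·0 = 0.33.
The second indifference gives u(£21) = 0.58·u(£26) + 0.42·u(£0) = 0.58·0.33 + 0.42·0.00 = 0.1914.

0.19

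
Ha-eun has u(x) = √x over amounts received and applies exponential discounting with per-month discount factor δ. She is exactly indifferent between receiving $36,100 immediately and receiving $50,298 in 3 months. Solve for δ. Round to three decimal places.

Equating discounted utilities: u(36100) = δ^3·u(50298) ⇒ δ^3 = u(36100)/u(50298).
With u(x) = √x: δ^3 = √36100/√50298 = √(36100/50298) = 0.84718.
Hence δ = (0.84718)^(1/3) = 0.94622.

δ ≈ 0.946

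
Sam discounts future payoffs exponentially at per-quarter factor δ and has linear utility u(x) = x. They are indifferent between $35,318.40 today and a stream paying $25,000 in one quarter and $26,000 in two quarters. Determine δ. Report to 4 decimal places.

δ ≈ 0.7800

Present value of the stream is 25000·δ + 26000·δ². Indifference gives 25000δ + 26000δ² = 35318.40.
So 26000δ² + 25000δ − 35318.40 = 0.
The positive root is δ = [−25000 + √(25000² + 4·26000·35318.40)] / (2·26000) = (−25000 + 65560.000)/52000 ≈ 0.7800.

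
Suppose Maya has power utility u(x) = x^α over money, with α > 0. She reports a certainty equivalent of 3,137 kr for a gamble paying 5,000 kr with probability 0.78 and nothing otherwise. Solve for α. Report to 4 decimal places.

EU(lottery) = 0.78·5000^α + 0.22·0 = 0.78·5000^α.
Setting u(3137) equal to that: 3137^α = 0.78·5000^α ⇒ (3137/5000)^α = 0.78.
α = ln(0.78) / ln(3137/5000) = -0.2484614/-0.4661710 ≈ 0.5330.

α ≈ 0.5330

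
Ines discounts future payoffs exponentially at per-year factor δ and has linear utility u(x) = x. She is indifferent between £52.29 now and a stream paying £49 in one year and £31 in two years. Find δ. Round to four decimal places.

δ ≈ 0.7300

The stream is worth 49δ + 31δ² today, so 49δ + 31δ² = 52.29.
That is, 31δ² + 49δ − 52.29 = 0, a quadratic in δ.
δ = (−49 + √(49² + 4·31·52.29)) / (2·31) = (−49 + √8884.96) / 62 ≈ 0.7300.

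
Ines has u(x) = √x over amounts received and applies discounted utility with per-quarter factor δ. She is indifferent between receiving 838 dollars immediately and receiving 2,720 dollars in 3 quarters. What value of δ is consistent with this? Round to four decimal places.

Indifference means u(838) = δ^3 · u(2720), so δ^3 = u(838)/u(2720).
With u(x) = √x: δ^3 = √838/√2720 = √(838/2720) = 0.55506.
Hence δ = (0.55506)^(1/3) = 0.821825.

δ ≈ 0.8218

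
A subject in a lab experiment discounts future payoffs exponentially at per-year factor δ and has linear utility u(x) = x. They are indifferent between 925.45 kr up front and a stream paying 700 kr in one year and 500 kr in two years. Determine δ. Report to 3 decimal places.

δ ≈ 0.830

Equating present values: 925.45 = 700δ + 500δ².
Rearranged: 500δ² + 700δ − 925.45 = 0.
By the quadratic formula (taking the positive root), δ = (−700 + √2340900.00) / 1000 ≈ 0.830.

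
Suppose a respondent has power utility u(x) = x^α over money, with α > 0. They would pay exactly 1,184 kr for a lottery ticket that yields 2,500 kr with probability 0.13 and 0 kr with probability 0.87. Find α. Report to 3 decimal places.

α ≈ 2.730

Since u(0) = 0, the lottery's EU is 0.13·2500^α.
Setting u(1184) equal to that: 1184^α = 0.13·2500^α ⇒ (1184/2500)^α = 0.13.
Take logs: α = ln 0.13 / ln(1184/2500) ≈ 2.72979.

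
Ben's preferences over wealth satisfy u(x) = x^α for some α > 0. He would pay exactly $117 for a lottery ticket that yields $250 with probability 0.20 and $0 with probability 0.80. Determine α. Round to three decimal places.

Since u(0) = 0, the lottery's EU is 0.20·250^α.
Setting u(117) equal to that: 117^α = 0.20·250^α ⇒ (117/250)^α = 0.20.
Take logs: α = ln 0.20 / ln(117/250) ≈ 2.11967.

α ≈ 2.120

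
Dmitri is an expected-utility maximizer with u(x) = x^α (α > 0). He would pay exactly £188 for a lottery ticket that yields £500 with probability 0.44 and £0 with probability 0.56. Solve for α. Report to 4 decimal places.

The lottery's expected utility is 0.44·u(500) + 0.56·u(0) = 0.44·500^α (since u(0) = 0 for α > 0).
Indifference: 188^α = 0.44·500^α, so (188/500)^α = 0.44.
Taking logs: α·ln(188/500) = ln(0.44), so α = -0.8209806 / -0.9781661 ≈ 0.8393.

α ≈ 0.8393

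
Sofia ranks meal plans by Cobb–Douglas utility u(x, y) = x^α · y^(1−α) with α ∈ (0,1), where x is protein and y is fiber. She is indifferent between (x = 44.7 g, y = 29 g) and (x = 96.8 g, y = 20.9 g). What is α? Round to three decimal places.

α ≈ 0.298

The Cobb–Douglas utilities coincide, so 44.7^α·29^(1−α) = 96.8^α·20.9^(1−α).
(44.7/96.8)^α = (20.9/29)^(1−α); take logs: α·ln(44.7/96.8) = (1−α)·ln(20.9/29), i.e. α·-0.772673 = (1−α)·-0.327547.
With A = -0.772673 and B = -0.327547: α·A = (1−α)·B, so α = B/(A+B) = -0.327547/-1.100220 ≈ 0.298.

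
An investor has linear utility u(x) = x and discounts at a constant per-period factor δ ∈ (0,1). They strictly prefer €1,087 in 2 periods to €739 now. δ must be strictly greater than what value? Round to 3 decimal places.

The preference means 739 < δ^2·1087.
Dividing by 1087: δ^2 > 0.67985. Both sides are positive, so the square root keeps the direction.
δ > (739/1087)^(1/2) ≈ 0.825.

δ > 0.825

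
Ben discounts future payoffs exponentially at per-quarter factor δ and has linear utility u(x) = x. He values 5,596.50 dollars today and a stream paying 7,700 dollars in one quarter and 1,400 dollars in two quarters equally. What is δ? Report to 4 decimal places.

δ ≈ 0.6500

The stream is worth 7700δ + 1400δ² today, so 7700δ + 1400δ² = 5596.50.
So 1400δ² + 7700δ − 5596.50 = 0.
By the quadratic formula (taking the positive root), δ = (−7700 + √90630400.00) / 2800 ≈ 0.6500.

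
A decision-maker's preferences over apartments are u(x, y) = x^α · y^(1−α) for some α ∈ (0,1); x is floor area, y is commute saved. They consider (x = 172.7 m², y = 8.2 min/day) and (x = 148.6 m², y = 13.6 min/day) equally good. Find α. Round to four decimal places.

α ≈ 0.7710

Set the two utilities equal: 172.7^α·8.2^(1−α) = 148.6^α·13.6^(1−α).
(172.7/148.6)^α = (13.6/8.2)^(1−α); take logs: α·ln(172.7/148.6) = (1−α)·ln(13.6/8.2), i.e. α·0.1502979 = (1−α)·0.5059356.
Thus α·(0.6562335) = 0.5059356, so α = 0.5059356/0.6562335 ≈ 0.7710.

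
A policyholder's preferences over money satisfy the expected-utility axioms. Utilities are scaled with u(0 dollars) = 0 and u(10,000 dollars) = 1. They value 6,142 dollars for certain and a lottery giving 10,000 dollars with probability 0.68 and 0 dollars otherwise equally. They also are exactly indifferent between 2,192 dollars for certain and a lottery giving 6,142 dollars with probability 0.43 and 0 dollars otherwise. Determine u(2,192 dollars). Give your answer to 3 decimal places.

0.292

From the first indifference, u(6,142 dollars) = 0.68·u(10,000 dollars) + 0.32·u(0 dollars) = 0.68·1 + 0.32·0 = 0.68.
The second indifference gives u(2,192 dollars) = 0.43·u(6,142 dollars) + 0.57·u(0 dollars) = 0.43·0.68 + 0.57·0.00 = 0.2924.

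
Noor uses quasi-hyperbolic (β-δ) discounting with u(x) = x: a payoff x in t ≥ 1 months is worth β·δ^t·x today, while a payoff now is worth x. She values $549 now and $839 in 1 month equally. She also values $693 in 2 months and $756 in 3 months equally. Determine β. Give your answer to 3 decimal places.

β ≈ 0.714

From the later pair, β·δ^2·693 = β·δ^3·756; dividing through, δ = 693/756 = 0.91667.
The first indifference: 549 = β·δ·839, so β = 549/(δ·839) = 549/(0.91667·839) ≈ 0.714.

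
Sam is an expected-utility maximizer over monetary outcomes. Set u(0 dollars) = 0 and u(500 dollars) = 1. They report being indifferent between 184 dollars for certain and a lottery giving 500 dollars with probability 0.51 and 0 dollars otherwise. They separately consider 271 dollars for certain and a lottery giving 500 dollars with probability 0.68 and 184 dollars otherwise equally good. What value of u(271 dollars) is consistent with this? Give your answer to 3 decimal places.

0.843

First, u(184 dollars) = 0.51·u(500 dollars) + 0.49·u(0 dollars) = 0.51.
The second indifference gives u(271 dollars) = 0.68·u(500 dollars) + 0.32·u(184 dollars) = 0.68·1.00 + 0.32·0.51 = 0.8432.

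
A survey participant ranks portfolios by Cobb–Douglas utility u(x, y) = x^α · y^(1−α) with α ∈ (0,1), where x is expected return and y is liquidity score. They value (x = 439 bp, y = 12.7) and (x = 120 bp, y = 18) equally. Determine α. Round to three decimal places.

α ≈ 0.212

The Cobb–Douglas utilities coincide, so 439^α·12.7^(1−α) = 120^α·18^(1−α).
Rearrange to (439/120)^α = (18/12.7)^(1−α) and take logs: α·1.297008 = (1−α)·0.348770.
Thus α·(1.645778) = 0.348770, so α = 0.348770/1.645778 ≈ 0.212.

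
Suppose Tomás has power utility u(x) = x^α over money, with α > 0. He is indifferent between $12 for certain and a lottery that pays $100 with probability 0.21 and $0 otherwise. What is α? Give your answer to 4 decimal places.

α ≈ 0.7361

Since u(0) = 0, the lottery's EU is 0.21·100^α.
Indifference: 12^α = 0.21·100^α, so (12/100)^α = 0.21.
α = ln(0.21) / ln(12/100) = -1.5606477/-2.1202635 ≈ 0.7361.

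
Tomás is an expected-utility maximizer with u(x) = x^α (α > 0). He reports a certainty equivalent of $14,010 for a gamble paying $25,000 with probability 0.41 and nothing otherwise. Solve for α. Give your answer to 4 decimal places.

EU(lottery) = 0.41·25000^α + 0.59·0 = 0.41·25000^α.
Indifference: 14010^α = 0.41·25000^α, so (14010/25000)^α = 0.41.
Taking logs: α·ln(14010/25000) = ln(0.41), so α = -0.8915981 / -0.5791045 ≈ 1.5396.

α ≈ 1.5396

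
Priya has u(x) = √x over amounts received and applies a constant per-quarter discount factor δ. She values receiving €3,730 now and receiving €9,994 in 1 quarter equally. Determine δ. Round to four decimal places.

δ ≈ 0.6109

Equating discounted utilities: u(3730) = δ·u(9994) ⇒ δ = u(3730)/u(9994).
Since u(x) = √x, δ = √(3730/9994) = 0.61092.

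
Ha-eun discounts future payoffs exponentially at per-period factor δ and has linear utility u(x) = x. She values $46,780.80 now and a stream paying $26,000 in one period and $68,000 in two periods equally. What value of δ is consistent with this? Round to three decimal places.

Equating present values: 46780.80 = 26000δ + 68000δ².
That is, 68000δ² + 26000δ − 46780.80 = 0, a quadratic in δ.
The positive root is δ = [−26000 + √(26000² + 4·68000·46780.80)] / (2·68000) = (−26000 + 115760.000)/136000 ≈ 0.660.

δ ≈ 0.660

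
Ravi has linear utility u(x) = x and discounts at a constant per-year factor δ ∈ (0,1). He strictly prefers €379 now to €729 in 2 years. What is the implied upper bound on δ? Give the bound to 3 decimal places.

δ < 0.721

The preference means 379 > δ^2·729.
So δ^2 < 379/729 = 0.51989; taking the square root of both positive sides preserves the inequality.
δ < (379/729)^(1/2) ≈ 0.721.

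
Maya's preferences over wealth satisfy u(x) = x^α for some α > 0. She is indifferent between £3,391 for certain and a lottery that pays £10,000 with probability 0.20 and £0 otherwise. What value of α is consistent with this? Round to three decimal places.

α ≈ 1.488

EU(lottery) = 0.20·10000^α + 0.80·0 = 0.20·10000^α.
Equating: 3391^α = 0.20·10000^α, i.e. 0.3391^α = 0.20.
α = ln(0.20) / ln(3391/10000) = -1.609438/-1.081460 ≈ 1.488.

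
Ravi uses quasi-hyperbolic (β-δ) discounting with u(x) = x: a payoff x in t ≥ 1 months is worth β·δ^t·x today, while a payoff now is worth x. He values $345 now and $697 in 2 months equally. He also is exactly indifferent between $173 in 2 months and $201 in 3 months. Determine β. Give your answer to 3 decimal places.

Both payoffs in the second observation are in the future, so β drops out: δ^2·173 = δ^3·201 ⇒ δ = 173/201 = 0.86070.
Now use the now-vs-future pair: 345 = β·δ^2·697 gives β = 345/(0.74080·697) ≈ 0.668.

β ≈ 0.668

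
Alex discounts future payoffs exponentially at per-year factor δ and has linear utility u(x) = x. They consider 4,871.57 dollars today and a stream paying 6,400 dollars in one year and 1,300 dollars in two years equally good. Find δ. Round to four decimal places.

The stream is worth 6400δ + 1300δ² today, so 6400δ + 1300δ² = 4871.57.
Rearranged: 1300δ² + 6400δ − 4871.57 = 0.
The positive root is δ = [−6400 + √(6400² + 4·1300·4871.57)] / (2·1300) = (−6400 + 8142.000)/2600 ≈ 0.6700.

δ ≈ 0.6700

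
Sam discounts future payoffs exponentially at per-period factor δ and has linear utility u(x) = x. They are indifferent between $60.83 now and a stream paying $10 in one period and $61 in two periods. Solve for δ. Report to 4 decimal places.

Equating present values: 60.83 = 10δ + 61δ².
So 61δ² + 10δ − 60.83 = 0.
By the quadratic formula (taking the positive root), δ = (−10 + √14942.52) / 122 ≈ 0.9200.

δ ≈ 0.9200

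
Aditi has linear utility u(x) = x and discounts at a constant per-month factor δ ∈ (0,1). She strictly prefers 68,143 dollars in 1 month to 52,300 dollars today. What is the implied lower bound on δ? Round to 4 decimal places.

Comparing present values: 52300 < δ·68143.
Dividing through by 68143 gives δ > 0.76750.

δ > 0.7675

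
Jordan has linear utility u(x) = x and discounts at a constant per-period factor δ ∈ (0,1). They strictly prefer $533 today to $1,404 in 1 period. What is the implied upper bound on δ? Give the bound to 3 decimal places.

δ < 0.380

The preference means 533 > δ·1404.
So δ < 533/1404 = 0.37963.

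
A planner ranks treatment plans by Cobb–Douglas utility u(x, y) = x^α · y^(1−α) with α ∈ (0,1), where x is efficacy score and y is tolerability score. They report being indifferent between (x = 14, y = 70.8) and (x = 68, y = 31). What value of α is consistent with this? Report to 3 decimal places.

α ≈ 0.343

Set the two utilities equal: 14^α·70.8^(1−α) = 68^α·31^(1−α).
(14/68)^α = (31/70.8)^(1−α); take logs: α·ln(14/68) = (1−α)·ln(31/70.8), i.e. α·-1.580450 = (1−α)·-0.825872.
Thus α·(-2.406322) = -0.825872, so α = -0.825872/-2.406322 ≈ 0.343.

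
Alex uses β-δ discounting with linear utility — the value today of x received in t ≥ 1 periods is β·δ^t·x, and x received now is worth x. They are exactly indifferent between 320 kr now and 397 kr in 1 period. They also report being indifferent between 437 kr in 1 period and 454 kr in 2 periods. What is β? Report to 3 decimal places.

β ≈ 0.837

Both payoffs in the second observation are in the future, so β drops out: δ^1·437 = δ^2·454 ⇒ δ = 437/454 = 0.96256.
Substituting δ into 320 = β·δ·397: β = 320/(382.134) ≈ 0.837.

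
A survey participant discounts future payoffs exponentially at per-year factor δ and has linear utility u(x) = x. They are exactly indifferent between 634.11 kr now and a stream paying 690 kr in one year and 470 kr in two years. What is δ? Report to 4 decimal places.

δ ≈ 0.6400

The stream is worth 690δ + 470δ² today, so 690δ + 470δ² = 634.11.
So 470δ² + 690δ − 634.11 = 0.
The positive root is δ = [−690 + √(690² + 4·470·634.11)] / (2·470) = (−690 + 1291.599)/940 ≈ 0.6400.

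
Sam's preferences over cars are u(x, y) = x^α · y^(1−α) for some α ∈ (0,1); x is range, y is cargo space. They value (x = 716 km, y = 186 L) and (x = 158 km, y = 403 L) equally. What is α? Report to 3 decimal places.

Indifference: 716^α · 186^(1−α) = 158^α · 403^(1−α).
Taking logs: α·ln 716 + (1−α)·ln 186 = α·ln 158 + (1−α)·ln 403, i.e. α·1.511085 = (1−α)·0.773190.
Thus α·(2.284275) = 0.773190, so α = 0.773190/2.284275 ≈ 0.338.

α ≈ 0.338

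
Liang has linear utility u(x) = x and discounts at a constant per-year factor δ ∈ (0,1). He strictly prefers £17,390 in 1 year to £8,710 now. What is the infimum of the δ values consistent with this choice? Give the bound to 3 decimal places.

Comparing present values: 8710 < δ·17390.
Dividing through by 17390 gives δ > 0.50086.

δ > 0.501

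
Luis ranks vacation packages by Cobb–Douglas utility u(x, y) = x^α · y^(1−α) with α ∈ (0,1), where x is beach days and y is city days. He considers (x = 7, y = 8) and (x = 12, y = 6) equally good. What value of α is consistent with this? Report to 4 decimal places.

Set the two utilities equal: 7^α·8^(1−α) = 12^α·6^(1−α).
(7/12)^α = (6/8)^(1−α); take logs: α·ln(7/12) = (1−α)·ln(6/8), i.e. α·-0.5389965 = (1−α)·-0.2876821.
Thus α·(-0.8266786) = -0.2876821, so α = -0.2876821/-0.8266786 ≈ 0.3480.

α ≈ 0.3480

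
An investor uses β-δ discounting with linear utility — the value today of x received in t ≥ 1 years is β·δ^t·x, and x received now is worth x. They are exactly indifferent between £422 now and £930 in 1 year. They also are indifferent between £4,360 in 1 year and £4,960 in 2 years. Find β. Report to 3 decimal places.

The second indifference involves only future payoffs, so β cancels: β·δ^1·4360 = β·δ^2·4960, giving δ = 4360/4960 = 0.87903.
Substituting δ into 422 = β·δ·930: β = 422/(817.500) ≈ 0.516.

β ≈ 0.516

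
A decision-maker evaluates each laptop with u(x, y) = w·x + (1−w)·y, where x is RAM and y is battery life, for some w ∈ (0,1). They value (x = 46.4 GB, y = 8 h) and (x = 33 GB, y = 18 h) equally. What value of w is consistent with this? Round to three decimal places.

w = 0.427

u(46.4,8) = u(33,18) means w·46.4 + (1−w)·8 = w·33 + (1−w)·18.
Rearranging, 13.4·w − 10·(1−w) = 0.
So w/(1−w) = 10/13.4 = 0.7463, giving w = 10/(13.4+10) = 0.427.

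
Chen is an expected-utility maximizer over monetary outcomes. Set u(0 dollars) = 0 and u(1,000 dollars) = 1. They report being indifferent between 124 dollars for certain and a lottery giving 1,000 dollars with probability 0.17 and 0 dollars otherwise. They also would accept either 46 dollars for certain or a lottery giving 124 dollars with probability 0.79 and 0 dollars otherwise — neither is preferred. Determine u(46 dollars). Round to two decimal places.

0.13

From the first indifference, u(124 dollars) = 0.17·u(1,000 dollars) + 0.83·u(0 dollars) = 0.17·1 + 0.83·0 = 0.17.
Chaining: u(46 dollars) = 0.79·0.17 + 0.21·0.00 = 0.1343.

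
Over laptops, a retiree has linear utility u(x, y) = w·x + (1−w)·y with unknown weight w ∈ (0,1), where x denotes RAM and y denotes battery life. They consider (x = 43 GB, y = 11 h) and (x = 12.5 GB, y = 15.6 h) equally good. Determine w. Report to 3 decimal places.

Indifference: w·43 + (1−w)·11 = w·12.5 + (1−w)·15.6.
w·(43−12.5) = (1−w)·(15.6−11), i.e. w·30.5 = (1−w)·4.6.
Hence w = 4.6/(30.5+4.6) = 4.6/35.1 = 0.131.

w = 0.131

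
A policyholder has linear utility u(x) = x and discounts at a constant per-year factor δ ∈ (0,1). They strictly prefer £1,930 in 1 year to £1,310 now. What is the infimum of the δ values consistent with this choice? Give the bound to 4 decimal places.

δ > 0.6788

Comparing present values: 1310 < δ·1930.
Dividing through by 1930 gives δ > 0.67876.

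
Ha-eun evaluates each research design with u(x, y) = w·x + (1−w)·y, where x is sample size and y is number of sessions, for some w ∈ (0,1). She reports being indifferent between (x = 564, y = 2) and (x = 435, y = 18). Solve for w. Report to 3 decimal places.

w = 0.110

Indifference: w·564 + (1−w)·2 = w·435 + (1−w)·18.
w·(564−435) = (1−w)·(18−2), i.e. w·129 = (1−w)·16.
So w/(1−w) = 16/129 = 0.1240, giving w = 16/(129+16) = 0.110.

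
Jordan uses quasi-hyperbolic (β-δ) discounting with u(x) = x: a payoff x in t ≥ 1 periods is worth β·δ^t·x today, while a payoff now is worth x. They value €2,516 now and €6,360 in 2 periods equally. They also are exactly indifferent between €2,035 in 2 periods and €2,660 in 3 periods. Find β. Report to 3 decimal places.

Both payoffs in the second observation are in the future, so β drops out: δ^2·2035 = δ^3·2660 ⇒ δ = 2035/2660 = 0.76504.
Substituting δ into 2516 = β·δ^2·6360: β = 2516/(3722.397) ≈ 0.676.

β ≈ 0.676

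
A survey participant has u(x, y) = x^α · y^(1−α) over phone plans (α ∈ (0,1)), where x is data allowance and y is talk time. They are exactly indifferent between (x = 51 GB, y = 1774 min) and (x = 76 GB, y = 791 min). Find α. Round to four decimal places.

α ≈ 0.6694

Set the two utilities equal: 51^α·1774^(1−α) = 76^α·791^(1−α).
Taking logs: α·ln 51 + (1−α)·ln 1774 = α·ln 76 + (1−α)·ln 791, i.e. α·-0.3989077 = (1−α)·-0.8076942.
Thus α·(-1.2066019) = -0.8076942, so α = -0.8076942/-1.2066019 ≈ 0.6694.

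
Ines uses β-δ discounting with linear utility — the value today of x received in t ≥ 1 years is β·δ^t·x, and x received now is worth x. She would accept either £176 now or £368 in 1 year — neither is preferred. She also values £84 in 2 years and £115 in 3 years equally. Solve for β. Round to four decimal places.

Both payoffs in the second observation are in the future, so β drops out: δ^2·84 = δ^3·115 ⇒ δ = 84/115 = 0.73043.
Substituting δ into 176 = β·δ·368: β = 176/(268.800) ≈ 0.6548.

β ≈ 0.6548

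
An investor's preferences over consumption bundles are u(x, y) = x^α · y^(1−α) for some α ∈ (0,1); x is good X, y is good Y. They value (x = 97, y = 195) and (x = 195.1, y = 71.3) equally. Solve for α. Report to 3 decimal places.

The Cobb–Douglas utilities coincide, so 97^α·195^(1−α) = 195.1^α·71.3^(1−α).
Taking logs: α·ln 97 + (1−α)·ln 195 = α·ln 195.1 + (1−α)·ln 71.3, i.e. α·-0.698801 = (1−α)·-1.006103.
With A = -0.698801 and B = -1.006103: α·A = (1−α)·B, so α = B/(A+B) = -1.006103/-1.704904 ≈ 0.590.

α ≈ 0.590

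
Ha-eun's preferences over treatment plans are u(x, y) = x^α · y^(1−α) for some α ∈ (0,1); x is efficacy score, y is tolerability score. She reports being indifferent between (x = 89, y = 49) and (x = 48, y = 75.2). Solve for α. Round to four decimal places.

Set the two utilities equal: 89^α·49^(1−α) = 48^α·75.2^(1−α).
Rearrange to (89/48)^α = (75.2/49)^(1−α) and take logs: α·0.6174354 = (1−α)·0.4283309.
With A = 0.6174354 and B = 0.4283309: α·A = (1−α)·B, so α = B/(A+B) = 0.4283309/1.0457663 ≈ 0.4096.

α ≈ 0.4096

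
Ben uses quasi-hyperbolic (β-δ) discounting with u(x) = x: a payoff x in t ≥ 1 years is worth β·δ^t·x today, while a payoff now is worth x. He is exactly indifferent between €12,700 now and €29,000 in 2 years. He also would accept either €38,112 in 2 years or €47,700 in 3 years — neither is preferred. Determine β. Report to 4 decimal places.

β ≈ 0.6860

Both payoffs in the second observation are in the future, so β drops out: δ^2·38112 = δ^3·47700 ⇒ δ = 38112/47700 = 0.79899.
The first indifference: 12700 = β·δ^2·29000, so β = 12700/(δ^2·29000) = 12700/(0.63839·29000) ≈ 0.6860.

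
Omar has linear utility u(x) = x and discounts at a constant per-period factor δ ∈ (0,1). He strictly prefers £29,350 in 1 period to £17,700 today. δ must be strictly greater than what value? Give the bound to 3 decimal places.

The preference means 17700 < δ·29350.
So δ > 17700/29350 = 0.60307.

δ > 0.603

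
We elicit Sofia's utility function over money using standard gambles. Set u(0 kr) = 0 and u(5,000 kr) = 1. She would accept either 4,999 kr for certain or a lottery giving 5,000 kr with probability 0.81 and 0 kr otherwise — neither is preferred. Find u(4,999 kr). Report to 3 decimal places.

The indifference gives u(4,999 kr) = 0.81·u(5,000 kr) + 0.19·u(0 kr) = 0.81·1 + 0.19·0 = 0.81.

0.810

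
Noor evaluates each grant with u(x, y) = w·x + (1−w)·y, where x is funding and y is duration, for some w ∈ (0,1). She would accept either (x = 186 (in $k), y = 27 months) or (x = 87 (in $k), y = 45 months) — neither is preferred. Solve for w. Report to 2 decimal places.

w = 0.15

u(186,27) = u(87,45) means w·186 + (1−w)·27 = w·87 + (1−w)·45.
w·(186−87) = (1−w)·(45−27), i.e. w·99 = (1−w)·18.
The marginal rate of substitution is 18/99, so w = 18/(99+18) = 0.15.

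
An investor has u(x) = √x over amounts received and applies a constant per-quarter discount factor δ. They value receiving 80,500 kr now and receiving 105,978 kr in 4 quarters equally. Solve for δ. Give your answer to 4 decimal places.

δ ≈ 0.9662

Equating discounted utilities: u(80500) = δ^4·u(105978) ⇒ δ^4 = u(80500)/u(105978).
With u(x) = √x: δ^4 = √80500/√105978 = √(80500/105978) = 0.87155.
Taking the 4th root: δ = 0.87155^(1/4) ≈ 0.9662.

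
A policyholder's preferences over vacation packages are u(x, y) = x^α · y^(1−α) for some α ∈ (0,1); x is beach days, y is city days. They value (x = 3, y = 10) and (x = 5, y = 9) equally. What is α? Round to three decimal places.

The Cobb–Douglas utilities coincide, so 3^α·10^(1−α) = 5^α·9^(1−α).
(3/5)^α = (9/10)^(1−α); take logs: α·ln(3/5) = (1−α)·ln(9/10), i.e. α·-0.510826 = (1−α)·-0.105361.
With A = -0.510826 and B = -0.105361: α·A = (1−α)·B, so α = B/(A+B) = -0.105361/-0.616187 ≈ 0.171.

α ≈ 0.171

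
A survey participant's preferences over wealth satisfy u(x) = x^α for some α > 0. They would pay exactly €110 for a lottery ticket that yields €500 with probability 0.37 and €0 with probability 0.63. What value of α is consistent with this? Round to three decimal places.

α ≈ 0.657

Since u(0) = 0, the lottery's EU is 0.37·500^α.
Indifference: 110^α = 0.37·500^α, so (110/500)^α = 0.37.
Take logs: α = ln 0.37 / ln(110/500) ≈ 0.65665.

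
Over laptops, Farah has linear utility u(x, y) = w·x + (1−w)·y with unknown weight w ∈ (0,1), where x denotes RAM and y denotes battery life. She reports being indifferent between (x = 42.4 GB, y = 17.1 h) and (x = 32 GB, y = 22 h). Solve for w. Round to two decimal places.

w = 0.32

u(42.4,17.1) = u(32,22) means w·42.4 + (1−w)·17.1 = w·32 + (1−w)·22.
Rearranging, 10.4·w − 4.9·(1−w) = 0.
Hence w = 4.9/(10.4+4.9) = 4.9/15.3 = 0.32.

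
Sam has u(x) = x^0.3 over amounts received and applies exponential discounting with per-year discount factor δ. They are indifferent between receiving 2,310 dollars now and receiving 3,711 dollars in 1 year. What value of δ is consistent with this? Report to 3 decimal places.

Equating discounted utilities: u(2310) = δ·u(3711) ⇒ δ = u(2310)/u(3711).
With u(x) = x^0.3: δ = 2310^0.3/3711^0.3 = (2310/3711)^0.3 = 0.86743.

δ ≈ 0.867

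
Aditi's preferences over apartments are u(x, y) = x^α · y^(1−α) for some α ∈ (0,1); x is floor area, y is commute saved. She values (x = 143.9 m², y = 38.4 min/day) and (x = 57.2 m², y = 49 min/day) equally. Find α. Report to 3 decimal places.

α ≈ 0.209

Set the two utilities equal: 143.9^α·38.4^(1−α) = 57.2^α·49^(1−α).
(143.9/57.2)^α = (49/38.4)^(1−α); take logs: α·ln(143.9/57.2) = (1−α)·ln(49/38.4), i.e. α·0.922565 = (1−α)·0.243763.
So α/(1−α) = (0.243763)/(0.922565) = 0.264223, and α = 0.264223/1.264223 ≈ 0.209.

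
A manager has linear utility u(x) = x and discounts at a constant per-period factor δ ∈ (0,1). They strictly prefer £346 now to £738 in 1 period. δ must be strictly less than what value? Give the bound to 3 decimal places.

δ < 0.469

The preference means 346 > δ·738.
Dividing through by 738 gives δ < 0.46883.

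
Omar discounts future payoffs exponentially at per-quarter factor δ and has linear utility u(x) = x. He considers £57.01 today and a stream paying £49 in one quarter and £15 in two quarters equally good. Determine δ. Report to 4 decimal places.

Present value of the stream is 49·δ + 15·δ². Indifference gives 49δ + 15δ² = 57.01.
So 15δ² + 49δ − 57.01 = 0.
The positive root is δ = [−49 + √(49² + 4·15·57.01)] / (2·15) = (−49 + 76.299)/30 ≈ 0.9100.

δ ≈ 0.9100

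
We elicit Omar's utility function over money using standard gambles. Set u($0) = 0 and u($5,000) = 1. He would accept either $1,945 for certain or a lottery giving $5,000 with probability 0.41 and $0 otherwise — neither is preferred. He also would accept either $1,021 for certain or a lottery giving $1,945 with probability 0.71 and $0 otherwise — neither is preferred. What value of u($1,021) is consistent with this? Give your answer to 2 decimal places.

0.29

The first gamble pins u($1,945): it must equal 0.41·1 + 0.59·0 = 0.41.
Then u($1,021) = 0.71·u($1,945) + 0.29·u($0) = 0.71·0.41 + 0.29·0.00 = 0.2911.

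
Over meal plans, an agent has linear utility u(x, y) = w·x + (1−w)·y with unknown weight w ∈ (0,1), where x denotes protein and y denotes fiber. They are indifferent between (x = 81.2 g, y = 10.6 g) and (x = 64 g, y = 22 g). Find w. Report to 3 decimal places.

Indifference: w·81.2 + (1−w)·10.6 = w·64 + (1−w)·22.
Rearranging, 17.2·w − 11.4·(1−w) = 0.
The marginal rate of substitution is 11.4/17.2, so w = 11.4/(17.2+11.4) = 0.399.

w = 0.399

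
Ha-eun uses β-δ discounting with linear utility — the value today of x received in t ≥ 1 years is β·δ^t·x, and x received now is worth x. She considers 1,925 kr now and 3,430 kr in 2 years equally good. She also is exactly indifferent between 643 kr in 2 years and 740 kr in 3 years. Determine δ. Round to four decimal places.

δ ≈ 0.8689

Both payoffs in the second observation are in the future, so β drops out: δ^2·643 = δ^3·740 ⇒ δ = 643/740 = 0.86892.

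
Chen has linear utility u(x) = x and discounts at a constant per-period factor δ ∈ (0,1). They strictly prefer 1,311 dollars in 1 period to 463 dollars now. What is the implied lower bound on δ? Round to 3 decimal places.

δ > 0.353

Comparing present values: 463 < δ·1311.
So δ > 463/1311 = 0.35317.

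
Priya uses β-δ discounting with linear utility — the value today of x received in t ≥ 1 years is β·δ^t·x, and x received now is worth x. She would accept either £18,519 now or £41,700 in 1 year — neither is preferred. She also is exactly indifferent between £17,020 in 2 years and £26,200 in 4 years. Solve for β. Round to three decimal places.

β ≈ 0.551

From the later pair, β·δ^2·17020 = β·δ^4·26200; dividing through, δ^2 = 17020/26200 = 0.64962, so δ = 0.80599.
The first indifference: 18519 = β·δ·41700, so β = 18519/(δ·41700) = 18519/(0.80599·41700) ≈ 0.551.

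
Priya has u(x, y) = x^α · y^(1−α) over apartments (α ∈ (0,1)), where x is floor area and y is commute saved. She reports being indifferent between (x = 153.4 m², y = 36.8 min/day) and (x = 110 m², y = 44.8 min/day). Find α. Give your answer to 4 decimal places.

α ≈ 0.3717

The Cobb–Douglas utilities coincide, so 153.4^α·36.8^(1−α) = 110^α·44.8^(1−α).
Rearrange to (153.4/110)^α = (44.8/36.8)^(1−α) and take logs: α·0.3325685 = (1−α)·0.1967103.
With A = 0.3325685 and B = 0.1967103: α·A = (1−α)·B, so α = B/(A+B) = 0.1967103/0.5292788 ≈ 0.3717.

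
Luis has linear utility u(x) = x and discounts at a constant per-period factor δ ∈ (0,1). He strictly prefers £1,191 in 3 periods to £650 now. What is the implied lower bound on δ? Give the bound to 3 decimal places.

δ > 0.817

The preference means 650 < δ^3·1191.
Dividing by 1191: δ^3 > 0.54576. Both sides are positive, so the cube root keeps the direction.
δ > 0.54576^(1/3) = 0.817.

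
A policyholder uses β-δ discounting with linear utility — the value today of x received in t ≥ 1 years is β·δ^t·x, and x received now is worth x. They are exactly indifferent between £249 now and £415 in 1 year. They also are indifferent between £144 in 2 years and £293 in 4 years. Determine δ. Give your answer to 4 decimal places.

δ ≈ 0.7010

From the later pair, β·δ^2·144 = β·δ^4·293; dividing through, δ^2 = 144/293 = 0.49147, so δ = 0.70105.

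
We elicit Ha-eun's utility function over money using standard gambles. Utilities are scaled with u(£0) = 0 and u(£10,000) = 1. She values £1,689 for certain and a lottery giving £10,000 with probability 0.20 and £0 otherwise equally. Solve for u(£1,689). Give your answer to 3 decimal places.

The indifference gives u(£1,689) = 0.20·u(£10,000) + 0.80·u(£0) = 0.20·1 + 0.80·0 = 0.20.

0.200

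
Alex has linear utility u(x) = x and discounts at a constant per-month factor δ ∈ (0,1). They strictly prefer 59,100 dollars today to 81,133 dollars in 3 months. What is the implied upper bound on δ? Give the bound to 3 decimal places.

Comparing present values: 59100 > δ^3·81133.
So δ^3 < 59100/81133 = 0.72843; taking the cube root of both positive sides preserves the inequality.
δ < (59100/81133)^(1/3) ≈ 0.900.

δ < 0.900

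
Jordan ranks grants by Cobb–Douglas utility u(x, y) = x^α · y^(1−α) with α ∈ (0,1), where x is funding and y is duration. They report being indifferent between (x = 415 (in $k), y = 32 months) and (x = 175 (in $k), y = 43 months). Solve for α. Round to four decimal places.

α ≈ 0.2549

The Cobb–Douglas utilities coincide, so 415^α·32^(1−α) = 175^α·43^(1−α).
Rearrange to (415/175)^α = (43/32)^(1−α) and take logs: α·0.8634925 = (1−α)·0.2954642.
With A = 0.8634925 and B = 0.2954642: α·A = (1−α)·B, so α = B/(A+B) = 0.2954642/1.1589567 ≈ 0.2549.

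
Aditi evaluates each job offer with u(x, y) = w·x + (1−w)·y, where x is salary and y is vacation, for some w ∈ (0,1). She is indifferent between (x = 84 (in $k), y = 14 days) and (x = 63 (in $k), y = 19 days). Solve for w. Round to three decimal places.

w = 0.192

Indifference: w·84 + (1−w)·14 = w·63 + (1−w)·19.
Rearranging, 21·w − 5·(1−w) = 0.
Hence w = 5/(21+5) = 5/26 = 0.192.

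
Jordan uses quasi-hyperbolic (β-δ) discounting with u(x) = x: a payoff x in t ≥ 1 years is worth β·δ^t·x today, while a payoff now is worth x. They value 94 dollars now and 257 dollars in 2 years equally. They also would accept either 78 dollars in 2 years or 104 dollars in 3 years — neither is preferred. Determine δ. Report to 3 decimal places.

δ ≈ 0.750

Both payoffs in the second observation are in the future, so β drops out: δ^2·78 = δ^3·104 ⇒ δ = 78/104 = 0.75000.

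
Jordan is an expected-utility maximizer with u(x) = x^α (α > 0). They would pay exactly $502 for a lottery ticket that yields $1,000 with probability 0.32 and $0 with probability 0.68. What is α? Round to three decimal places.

α ≈ 1.653

Since u(0) = 0, the lottery's EU is 0.32·1000^α.
Setting u(502) equal to that: 502^α = 0.32·1000^α ⇒ (502/1000)^α = 0.32.
Taking logs: α·ln(502/1000) = ln(0.32), so α = -1.139434 / -0.689155 ≈ 1.653.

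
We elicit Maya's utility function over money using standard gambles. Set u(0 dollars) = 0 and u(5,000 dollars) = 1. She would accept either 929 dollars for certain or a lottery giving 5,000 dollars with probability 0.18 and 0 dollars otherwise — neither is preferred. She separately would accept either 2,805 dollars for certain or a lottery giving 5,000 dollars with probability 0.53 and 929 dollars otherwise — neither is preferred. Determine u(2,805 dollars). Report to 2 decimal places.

From the first indifference, u(929 dollars) = 0.18·u(5,000 dollars) + 0.82·u(0 dollars) = 0.18·1 + 0.82·0 = 0.18.
Chaining: u(2,805 dollars) = 0.53·1.00 + 0.47·0.18 = 0.6146.

0.61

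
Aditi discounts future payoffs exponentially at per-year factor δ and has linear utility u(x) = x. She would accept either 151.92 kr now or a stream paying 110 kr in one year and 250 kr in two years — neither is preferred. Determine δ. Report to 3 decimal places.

The stream is worth 110δ + 250δ² today, so 110δ + 250δ² = 151.92.
That is, 250δ² + 110δ − 151.92 = 0, a quadratic in δ.
The positive root is δ = [−110 + √(110² + 4·250·151.92)] / (2·250) = (−110 + 404.994)/500 ≈ 0.590.

δ ≈ 0.590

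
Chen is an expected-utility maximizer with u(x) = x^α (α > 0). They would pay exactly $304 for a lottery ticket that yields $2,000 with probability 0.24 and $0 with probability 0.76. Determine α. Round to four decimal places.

Since u(0) = 0, the lottery's EU is 0.24·2000^α.
Equating: 304^α = 0.24·2000^α, i.e. 0.1520^α = 0.24.
Taking logs: α·ln(304/2000) = ln(0.24), so α = -1.4271164 / -1.8838748 ≈ 0.7575.

α ≈ 0.7575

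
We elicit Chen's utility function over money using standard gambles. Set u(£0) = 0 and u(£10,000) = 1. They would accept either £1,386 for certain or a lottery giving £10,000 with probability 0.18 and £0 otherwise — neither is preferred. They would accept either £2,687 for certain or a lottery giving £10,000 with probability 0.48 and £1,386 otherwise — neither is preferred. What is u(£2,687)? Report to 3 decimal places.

0.574

First, u(£1,386) = 0.18·u(£10,000) + 0.82·u(£0) = 0.18.
Chaining: u(£2,687) = 0.48·1.00 + 0.52·0.18 = 0.5736.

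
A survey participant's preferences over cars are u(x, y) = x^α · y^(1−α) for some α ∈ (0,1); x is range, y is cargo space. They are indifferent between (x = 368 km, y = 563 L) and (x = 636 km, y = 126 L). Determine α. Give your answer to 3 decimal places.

α ≈ 0.732

Set the two utilities equal: 368^α·563^(1−α) = 636^α·126^(1−α).
(368/636)^α = (126/563)^(1−α); take logs: α·ln(368/636) = (1−α)·ln(126/563), i.e. α·-0.547116 = (1−α)·-1.496998.
So α/(1−α) = (-1.496998)/(-0.547116) = 2.736162, and α = 2.736162/3.736162 ≈ 0.732.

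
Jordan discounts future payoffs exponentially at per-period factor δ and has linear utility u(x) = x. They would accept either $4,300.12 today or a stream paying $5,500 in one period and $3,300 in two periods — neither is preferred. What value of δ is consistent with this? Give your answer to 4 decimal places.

The stream is worth 5500δ + 3300δ² today, so 5500δ + 3300δ² = 4300.12.
Rearranged: 3300δ² + 5500δ − 4300.12 = 0.
δ = (−5500 + √(5500² + 4·3300·4300.12)) / (2·3300) = (−5500 + √87011584.00) / 6600 ≈ 0.5800.

δ ≈ 0.5800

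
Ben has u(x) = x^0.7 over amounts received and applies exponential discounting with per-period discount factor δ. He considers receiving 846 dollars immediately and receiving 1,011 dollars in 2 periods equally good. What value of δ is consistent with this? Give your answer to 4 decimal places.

Indifference means u(846) = δ^2 · u(1011), so δ^2 = u(846)/u(1011).
Since u(x) = x^0.7, δ^2 = (846/1011)^0.7 = 0.83680^0.7 = 0.88274.
Hence δ = (0.88274)^(1/2) = 0.939543.

δ ≈ 0.9395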